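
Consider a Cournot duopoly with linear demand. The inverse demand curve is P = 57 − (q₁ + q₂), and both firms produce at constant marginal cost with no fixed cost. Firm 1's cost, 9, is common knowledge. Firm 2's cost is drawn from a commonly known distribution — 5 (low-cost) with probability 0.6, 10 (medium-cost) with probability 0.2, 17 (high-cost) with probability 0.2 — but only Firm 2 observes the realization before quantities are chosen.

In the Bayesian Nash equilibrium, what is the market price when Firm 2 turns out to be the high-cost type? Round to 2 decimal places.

Type-c best response for Firm 2: q₂(c) = (57 − c)/2 − q₁/2.
Firm 1 maximizes expected profit; its first-order condition is 57 − 2q₁ − E[q₂] − 9 = 0.
Substituting E[q₂] and solving: E[c₂] = 8.4, so q₁ = (57 − 2·9 + 8.4)/3 = 15.8.
q₂(high-cost) = 12.1, so P = 57 − (15.8 + 12.1) = 29.1.

29.10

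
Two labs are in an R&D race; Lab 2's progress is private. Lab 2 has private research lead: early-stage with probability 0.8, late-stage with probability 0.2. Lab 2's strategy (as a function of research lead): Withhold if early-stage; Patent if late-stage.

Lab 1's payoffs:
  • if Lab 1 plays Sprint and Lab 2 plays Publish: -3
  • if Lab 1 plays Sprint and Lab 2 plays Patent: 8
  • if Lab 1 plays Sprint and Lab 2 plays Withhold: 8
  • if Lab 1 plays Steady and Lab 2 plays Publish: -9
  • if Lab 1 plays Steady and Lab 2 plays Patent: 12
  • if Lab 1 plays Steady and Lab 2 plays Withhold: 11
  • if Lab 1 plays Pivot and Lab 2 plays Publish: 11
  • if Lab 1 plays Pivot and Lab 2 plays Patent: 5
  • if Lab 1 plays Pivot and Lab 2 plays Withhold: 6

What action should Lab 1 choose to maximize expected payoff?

E[Sprint] = 0.8·(8) + 0.2·(8) = 8
E[Steady] = 0.8·(11) + 0.2·(12) = 11.2
E[Pivot] = 0.8·(6) + 0.2·(5) = 5.8
Best response: Steady (11.2 is the largest).

Steady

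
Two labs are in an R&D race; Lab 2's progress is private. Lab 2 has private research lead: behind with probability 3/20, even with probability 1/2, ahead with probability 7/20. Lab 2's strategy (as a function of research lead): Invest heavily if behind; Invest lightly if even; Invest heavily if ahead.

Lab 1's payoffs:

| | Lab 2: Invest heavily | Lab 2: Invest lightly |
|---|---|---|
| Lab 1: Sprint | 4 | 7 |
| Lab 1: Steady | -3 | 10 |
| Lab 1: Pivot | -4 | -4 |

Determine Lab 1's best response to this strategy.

Sprint

E[Sprint] = 3/20·(4) + 1/2·(7) + 7/20·(4) = 11/2
E[Steady] = 3/20·(-3) + 1/2·(10) + 7/20·(-3) = 7/2
E[Pivot] = 3/20·(-4) + 1/2·(-4) + 7/20·(-4) = -4
Best response: Sprint (11/2 is the largest).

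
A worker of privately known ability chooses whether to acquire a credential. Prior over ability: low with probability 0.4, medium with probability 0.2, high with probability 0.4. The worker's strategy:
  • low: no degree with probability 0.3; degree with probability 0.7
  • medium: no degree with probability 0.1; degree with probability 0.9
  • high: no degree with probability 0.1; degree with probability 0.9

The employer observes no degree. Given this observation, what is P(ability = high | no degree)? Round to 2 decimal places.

Apply Bayes' rule using the sender's strategy as the likelihood.
P(no degree) = 0.4·0.3 + 0.2·0.1 + 0.4·0.1 = 0.18
P(high | no degree) = (0.4·0.1) / 0.18 = 0.04 / 0.18 = 0.222222

0.22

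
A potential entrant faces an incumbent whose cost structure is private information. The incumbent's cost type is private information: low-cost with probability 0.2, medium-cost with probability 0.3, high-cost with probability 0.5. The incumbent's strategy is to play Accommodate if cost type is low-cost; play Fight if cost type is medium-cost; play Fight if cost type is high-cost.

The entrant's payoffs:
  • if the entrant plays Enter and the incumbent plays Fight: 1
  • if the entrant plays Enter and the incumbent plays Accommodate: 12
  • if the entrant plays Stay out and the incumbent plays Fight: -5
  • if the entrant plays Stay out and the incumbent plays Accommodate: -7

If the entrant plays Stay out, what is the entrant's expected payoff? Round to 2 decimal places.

E[Stay out] = 0.2·(-7) + 0.3·(-5) + 0.5·(-5) = (-1.4) + (-1.5) + (-2.5) = -5.4

-5.40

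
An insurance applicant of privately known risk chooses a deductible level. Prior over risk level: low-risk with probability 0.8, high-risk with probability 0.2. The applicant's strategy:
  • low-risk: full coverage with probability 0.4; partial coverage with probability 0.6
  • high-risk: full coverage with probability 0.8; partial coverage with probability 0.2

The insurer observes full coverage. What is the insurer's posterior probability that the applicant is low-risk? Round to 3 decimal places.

0.667

P(full coverage) = 0.8·0.4 + 0.2·0.8 = 0.48
P(low-risk | full coverage) = (0.8·0.4) / 0.48 = 0.32 / 0.48 = 0.666667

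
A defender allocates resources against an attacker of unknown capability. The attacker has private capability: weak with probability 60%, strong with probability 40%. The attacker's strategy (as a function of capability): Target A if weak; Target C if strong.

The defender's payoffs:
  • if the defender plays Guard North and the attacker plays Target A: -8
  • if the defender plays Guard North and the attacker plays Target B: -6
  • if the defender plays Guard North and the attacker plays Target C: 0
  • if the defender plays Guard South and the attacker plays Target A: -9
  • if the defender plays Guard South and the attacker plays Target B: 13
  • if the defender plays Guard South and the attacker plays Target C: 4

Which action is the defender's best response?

Guard South

E[Guard North] = 0.6·(-8) + 0.4·(0) = -4.8
E[Guard South] = 0.6·(-9) + 0.4·(4) = -3.8
Best response: Guard South (-3.8 is the largest).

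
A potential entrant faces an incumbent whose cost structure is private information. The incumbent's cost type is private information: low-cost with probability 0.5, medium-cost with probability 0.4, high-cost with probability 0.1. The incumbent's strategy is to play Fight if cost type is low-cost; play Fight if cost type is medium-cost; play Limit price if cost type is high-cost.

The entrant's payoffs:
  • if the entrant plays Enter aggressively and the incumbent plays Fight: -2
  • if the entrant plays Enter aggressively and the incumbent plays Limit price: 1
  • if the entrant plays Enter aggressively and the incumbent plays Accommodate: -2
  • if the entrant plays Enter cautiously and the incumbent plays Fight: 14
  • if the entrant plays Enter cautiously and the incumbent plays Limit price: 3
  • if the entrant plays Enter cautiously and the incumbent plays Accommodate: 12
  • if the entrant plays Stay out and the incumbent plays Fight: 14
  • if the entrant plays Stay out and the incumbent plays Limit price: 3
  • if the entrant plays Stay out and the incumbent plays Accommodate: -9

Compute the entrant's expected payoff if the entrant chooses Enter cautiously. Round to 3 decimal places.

Take the expectation over the incumbent's cost type, weighting each type's action by its prior probability.
E[Enter cautiously] = 0.5·14 + 0.4·14 + 0.1·3 = 7 + 5.6 + 0.3 = 12.9

12.900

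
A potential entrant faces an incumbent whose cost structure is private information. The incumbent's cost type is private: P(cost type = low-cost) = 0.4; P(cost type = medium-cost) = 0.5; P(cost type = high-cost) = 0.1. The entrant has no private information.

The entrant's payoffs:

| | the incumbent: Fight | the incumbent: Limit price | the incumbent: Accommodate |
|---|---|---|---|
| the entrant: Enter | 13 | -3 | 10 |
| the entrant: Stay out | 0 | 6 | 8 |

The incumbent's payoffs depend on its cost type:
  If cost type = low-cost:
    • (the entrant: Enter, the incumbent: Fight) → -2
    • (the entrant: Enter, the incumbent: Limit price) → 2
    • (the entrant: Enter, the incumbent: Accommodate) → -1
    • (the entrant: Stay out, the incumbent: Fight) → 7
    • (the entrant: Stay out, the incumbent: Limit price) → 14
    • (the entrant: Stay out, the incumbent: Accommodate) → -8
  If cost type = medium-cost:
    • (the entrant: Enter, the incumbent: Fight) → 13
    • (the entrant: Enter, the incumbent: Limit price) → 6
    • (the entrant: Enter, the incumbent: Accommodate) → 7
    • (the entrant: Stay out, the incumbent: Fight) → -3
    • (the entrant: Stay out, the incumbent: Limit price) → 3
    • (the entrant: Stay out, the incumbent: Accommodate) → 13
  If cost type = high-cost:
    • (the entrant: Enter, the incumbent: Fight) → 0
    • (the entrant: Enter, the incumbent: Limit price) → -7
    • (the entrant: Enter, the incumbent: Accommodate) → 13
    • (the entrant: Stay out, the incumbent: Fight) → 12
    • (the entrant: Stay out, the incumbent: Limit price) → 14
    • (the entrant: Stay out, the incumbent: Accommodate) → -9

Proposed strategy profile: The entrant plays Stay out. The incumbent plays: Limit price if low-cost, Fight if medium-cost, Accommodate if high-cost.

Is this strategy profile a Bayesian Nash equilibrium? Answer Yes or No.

The entrant plays Stay out: E[Stay out] = 0.4·(6) + 0.5·(0) + 0.1·(8) = 3.2; E[Enter] = 6.3. Not best-responding. ✗
The incumbent (cost type low-cost), facing Stay out: Fight gives 7, Limit price gives 14, Accommodate gives -8. Proposed Limit price is best. ✓
The incumbent (cost type medium-cost), facing Stay out: Fight gives -3, Limit price gives 3, Accommodate gives 13. Proposed Fight is not best — profitable deviation exists. ✗
The incumbent (cost type high-cost), facing Stay out: Fight gives 12, Limit price gives 14, Accommodate gives -9. Proposed Accommodate is not best — profitable deviation exists. ✗

No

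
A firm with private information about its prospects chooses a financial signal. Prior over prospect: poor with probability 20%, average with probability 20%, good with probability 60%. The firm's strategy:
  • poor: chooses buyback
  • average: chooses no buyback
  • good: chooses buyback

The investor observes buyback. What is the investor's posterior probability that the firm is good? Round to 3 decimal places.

P(buyback) = 0.2·1 + 0.2·0 + 0.6·1 = 0.8
P(good | buyback) = (0.6·1) / 0.8 = 0.6 / 0.8 = 0.75

0.750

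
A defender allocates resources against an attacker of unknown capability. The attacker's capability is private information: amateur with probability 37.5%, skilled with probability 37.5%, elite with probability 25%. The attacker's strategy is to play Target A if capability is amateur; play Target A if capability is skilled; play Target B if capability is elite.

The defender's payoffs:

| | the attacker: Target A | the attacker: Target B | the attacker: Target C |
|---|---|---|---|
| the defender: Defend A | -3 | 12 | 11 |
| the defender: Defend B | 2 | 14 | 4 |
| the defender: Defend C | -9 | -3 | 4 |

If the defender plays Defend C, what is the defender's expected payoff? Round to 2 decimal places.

Take the expectation over the attacker's capability, weighting each type's action by its prior probability.
E[Defend C] = 0.375·(-9) + 0.375·(-9) + 0.25·(-3) = (-3.375) + (-3.375) + (-0.75) = -7.5

-7.50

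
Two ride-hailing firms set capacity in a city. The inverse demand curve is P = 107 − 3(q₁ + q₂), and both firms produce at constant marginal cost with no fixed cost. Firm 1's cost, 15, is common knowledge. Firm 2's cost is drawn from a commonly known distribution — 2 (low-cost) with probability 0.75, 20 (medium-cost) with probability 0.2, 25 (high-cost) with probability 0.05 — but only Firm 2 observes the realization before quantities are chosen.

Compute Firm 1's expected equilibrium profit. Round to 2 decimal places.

Firm 2 with cost c maximizes (107 − 3(q₁+q₂) − c)·q₂, giving q₂(c) = (107 − c − 3q₁)/6.
E[c₂] = 0.75·2 + 0.2·20 + 0.05·25 = 6.75
Firm 1's FOC against E[q₂] yields q₁ = (107 − 2·15 + E[c₂])/9 = (107 − 30 + 6.75)/9 = 9.30556.
E[P] = 107 − 3·(q₁ + E[q₂]) = 42.9167; Firm 1's expected profit = (E[P] − 15)·q₁ = (42.9167 − 15)·9.30556 = 259.78.

259.78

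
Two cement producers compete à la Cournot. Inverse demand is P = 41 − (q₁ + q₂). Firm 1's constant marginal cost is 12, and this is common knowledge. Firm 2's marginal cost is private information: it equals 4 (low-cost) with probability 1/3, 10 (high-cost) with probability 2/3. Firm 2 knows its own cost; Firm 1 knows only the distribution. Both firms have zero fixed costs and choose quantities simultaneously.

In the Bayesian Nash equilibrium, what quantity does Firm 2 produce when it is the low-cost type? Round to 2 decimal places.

Firm 2 with cost c maximizes (41 − (q₁+q₂) − c)·q₂, giving q₂(c) = (41 − c − q₁)/2.
E[c₂] = 1/3·4 + 2/3·10 = 8
Firm 1's FOC against E[q₂] yields q₁ = (41 − 2·12 + E[c₂])/3 = (41 − 24 + 8)/3 = 8.33333.
q₂(low-cost) = (41 − 4 − 8.33333)/2 = 14.3333.

14.33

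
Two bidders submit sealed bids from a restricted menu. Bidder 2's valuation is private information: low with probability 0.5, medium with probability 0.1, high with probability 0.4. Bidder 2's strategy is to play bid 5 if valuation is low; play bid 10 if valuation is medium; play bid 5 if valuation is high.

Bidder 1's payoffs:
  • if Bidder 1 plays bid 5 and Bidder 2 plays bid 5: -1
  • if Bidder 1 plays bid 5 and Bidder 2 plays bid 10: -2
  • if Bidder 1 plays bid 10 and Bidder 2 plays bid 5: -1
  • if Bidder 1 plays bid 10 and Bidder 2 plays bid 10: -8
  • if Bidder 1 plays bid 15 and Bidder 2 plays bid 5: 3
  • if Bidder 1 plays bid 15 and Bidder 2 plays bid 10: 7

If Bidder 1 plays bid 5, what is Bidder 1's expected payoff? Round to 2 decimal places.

Take the expectation over Bidder 2's valuation, weighting each type's action by its prior probability.
E[bid 5] = 0.5·(-1) + 0.1·(-2) + 0.4·(-1) = (-0.5) + (-0.2) + (-0.4) = -1.1

-1.10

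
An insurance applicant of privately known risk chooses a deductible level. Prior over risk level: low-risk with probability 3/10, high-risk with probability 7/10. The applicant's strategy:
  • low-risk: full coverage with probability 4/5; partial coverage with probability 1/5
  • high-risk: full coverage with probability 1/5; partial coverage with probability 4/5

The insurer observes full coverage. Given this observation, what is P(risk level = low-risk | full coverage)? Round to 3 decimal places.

0.632

P(full coverage) = (3/10)·(4/5) + (7/10)·(1/5) = 19/50
P(low-risk | full coverage) = ((3/10)·(4/5)) / (19/50) = (6/25) / (19/50) = 12/19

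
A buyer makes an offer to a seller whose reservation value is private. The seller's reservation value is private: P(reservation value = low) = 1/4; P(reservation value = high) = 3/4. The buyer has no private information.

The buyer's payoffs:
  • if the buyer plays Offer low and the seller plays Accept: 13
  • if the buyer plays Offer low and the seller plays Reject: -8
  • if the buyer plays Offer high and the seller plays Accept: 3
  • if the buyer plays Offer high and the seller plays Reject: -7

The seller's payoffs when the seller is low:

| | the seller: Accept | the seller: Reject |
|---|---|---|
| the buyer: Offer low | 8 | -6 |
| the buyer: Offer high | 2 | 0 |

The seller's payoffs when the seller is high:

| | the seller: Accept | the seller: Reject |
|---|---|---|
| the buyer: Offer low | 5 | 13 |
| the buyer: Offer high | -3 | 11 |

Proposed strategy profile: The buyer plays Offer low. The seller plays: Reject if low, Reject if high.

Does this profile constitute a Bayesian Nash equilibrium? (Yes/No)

The buyer plays Offer low: E[Offer low] = 1/4·(-8) + 3/4·(-8) = -8; E[Offer high] = -7. Not best-responding. ✗
The seller (reservation value low), facing Offer low: Accept gives 8, Reject gives -6. Proposed Reject is not best — profitable deviation exists. ✗
The seller (reservation value high), facing Offer low: Accept gives 5, Reject gives 13. Proposed Reject is best. ✓

No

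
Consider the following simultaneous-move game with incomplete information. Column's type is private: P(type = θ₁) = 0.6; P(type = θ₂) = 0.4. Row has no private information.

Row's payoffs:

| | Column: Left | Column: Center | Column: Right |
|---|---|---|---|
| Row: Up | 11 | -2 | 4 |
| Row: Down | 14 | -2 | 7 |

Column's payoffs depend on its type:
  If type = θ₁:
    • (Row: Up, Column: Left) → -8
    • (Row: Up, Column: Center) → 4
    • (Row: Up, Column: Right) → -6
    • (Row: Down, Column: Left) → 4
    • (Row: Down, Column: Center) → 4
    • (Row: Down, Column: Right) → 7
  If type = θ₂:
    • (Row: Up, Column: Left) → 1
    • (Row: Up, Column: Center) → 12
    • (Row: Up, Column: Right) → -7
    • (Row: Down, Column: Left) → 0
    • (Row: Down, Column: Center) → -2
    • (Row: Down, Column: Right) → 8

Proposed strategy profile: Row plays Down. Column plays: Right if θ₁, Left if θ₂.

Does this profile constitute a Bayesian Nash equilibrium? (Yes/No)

No

Row plays Down: E[Down] = 0.6·(7) + 0.4·(14) = 9.8; E[Up] = 6.8. Best-responding. ✓
Column (type θ₁), facing Down: Left gives 4, Center gives 4, Right gives 7. Proposed Right is best. ✓
Column (type θ₂), facing Down: Left gives 0, Center gives -2, Right gives 8. Proposed Left is not best — profitable deviation exists. ✗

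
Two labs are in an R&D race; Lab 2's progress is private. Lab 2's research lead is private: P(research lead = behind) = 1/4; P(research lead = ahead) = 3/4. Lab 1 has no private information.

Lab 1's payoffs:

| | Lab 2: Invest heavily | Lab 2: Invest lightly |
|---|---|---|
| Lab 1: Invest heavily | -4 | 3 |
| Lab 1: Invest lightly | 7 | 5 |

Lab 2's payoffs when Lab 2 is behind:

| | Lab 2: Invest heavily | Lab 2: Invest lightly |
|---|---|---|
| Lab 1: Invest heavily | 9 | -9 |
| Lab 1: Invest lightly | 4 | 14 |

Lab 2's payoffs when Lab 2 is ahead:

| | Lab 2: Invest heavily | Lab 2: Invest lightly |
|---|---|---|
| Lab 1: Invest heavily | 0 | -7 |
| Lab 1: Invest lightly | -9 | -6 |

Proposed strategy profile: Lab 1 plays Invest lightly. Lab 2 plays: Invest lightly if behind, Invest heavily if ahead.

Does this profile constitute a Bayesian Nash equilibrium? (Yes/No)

Lab 1 plays Invest lightly: E[Invest lightly] = 1/4·(5) + 3/4·(7) = 13/2; E[Invest heavily] = -9/4. Best-responding. ✓
Lab 2 (research lead behind), facing Invest lightly: Invest heavily gives 4, Invest lightly gives 14. Proposed Invest lightly is best. ✓
Lab 2 (research lead ahead), facing Invest lightly: Invest heavily gives -9, Invest lightly gives -6. Proposed Invest heavily is not best — profitable deviation exists. ✗

No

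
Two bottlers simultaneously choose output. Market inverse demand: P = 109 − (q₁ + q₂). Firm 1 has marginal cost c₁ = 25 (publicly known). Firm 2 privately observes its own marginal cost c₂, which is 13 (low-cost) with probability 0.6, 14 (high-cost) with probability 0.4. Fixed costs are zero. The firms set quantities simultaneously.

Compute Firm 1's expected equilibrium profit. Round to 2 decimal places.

582.42

Type-c best response for Firm 2: q₂(c) = (109 − c)/2 − q₁/2.
Firm 1 maximizes expected profit; its first-order condition is 109 − 2q₁ − E[q₂] − 25 = 0.
Substituting E[q₂] and solving: E[c₂] = 13.4, so q₁ = (109 − 2·25 + 13.4)/3 = 24.1333.
E[P] = 109 − (q₁ + E[q₂]) = 49.1333; Firm 1's expected profit = (E[P] − 25)·q₁ = (49.1333 − 25)·24.1333 = 582.418.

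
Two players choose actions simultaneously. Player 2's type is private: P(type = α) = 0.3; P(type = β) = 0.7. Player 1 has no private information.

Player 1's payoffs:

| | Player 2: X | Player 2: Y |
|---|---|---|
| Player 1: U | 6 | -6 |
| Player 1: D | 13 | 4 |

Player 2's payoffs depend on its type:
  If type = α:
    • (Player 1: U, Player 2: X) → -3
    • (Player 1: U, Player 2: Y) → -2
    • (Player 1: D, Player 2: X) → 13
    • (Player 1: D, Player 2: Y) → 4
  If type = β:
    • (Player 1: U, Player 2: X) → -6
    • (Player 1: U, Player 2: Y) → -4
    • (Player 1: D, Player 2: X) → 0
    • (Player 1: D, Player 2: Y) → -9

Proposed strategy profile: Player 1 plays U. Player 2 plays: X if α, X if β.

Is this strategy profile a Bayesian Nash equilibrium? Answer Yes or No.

No

Player 1 plays U: E[U] = 0.3·(6) + 0.7·(6) = 6; E[D] = 13. Not best-responding. ✗
Player 2 (type α), facing U: X gives -3, Y gives -2. Proposed X is not best — profitable deviation exists. ✗
Player 2 (type β), facing U: X gives -6, Y gives -4. Proposed X is not best — profitable deviation exists. ✗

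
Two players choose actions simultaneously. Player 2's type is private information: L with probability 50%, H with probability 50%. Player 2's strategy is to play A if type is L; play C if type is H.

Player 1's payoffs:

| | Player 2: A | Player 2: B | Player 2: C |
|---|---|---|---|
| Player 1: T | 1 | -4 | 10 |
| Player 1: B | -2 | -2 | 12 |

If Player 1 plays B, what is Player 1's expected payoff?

5

E[B] = 0.5·(-2) + 0.5·12 = (-1) + 6 = 5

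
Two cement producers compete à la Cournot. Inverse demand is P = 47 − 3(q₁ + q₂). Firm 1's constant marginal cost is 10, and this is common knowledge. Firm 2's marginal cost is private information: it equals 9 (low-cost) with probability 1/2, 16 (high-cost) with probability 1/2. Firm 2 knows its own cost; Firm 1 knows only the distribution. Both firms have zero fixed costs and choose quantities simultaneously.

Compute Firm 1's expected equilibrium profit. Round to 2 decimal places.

Type-c best response for Firm 2: q₂(c) = (47 − c)/6 − q₁/2.
Firm 1 maximizes expected profit; its first-order condition is 47 − 6q₁ − 3E[q₂] − 10 = 0.
Substituting E[q₂] and solving: E[c₂] = 12.5, so q₁ = (47 − 2·10 + 12.5)/9 = 4.38889.
E[P] = 47 − 3·(q₁ + E[q₂]) = 23.1667; Firm 1's expected profit = (E[P] − 10)·q₁ = (23.1667 − 10)·4.38889 = 57.787.

57.79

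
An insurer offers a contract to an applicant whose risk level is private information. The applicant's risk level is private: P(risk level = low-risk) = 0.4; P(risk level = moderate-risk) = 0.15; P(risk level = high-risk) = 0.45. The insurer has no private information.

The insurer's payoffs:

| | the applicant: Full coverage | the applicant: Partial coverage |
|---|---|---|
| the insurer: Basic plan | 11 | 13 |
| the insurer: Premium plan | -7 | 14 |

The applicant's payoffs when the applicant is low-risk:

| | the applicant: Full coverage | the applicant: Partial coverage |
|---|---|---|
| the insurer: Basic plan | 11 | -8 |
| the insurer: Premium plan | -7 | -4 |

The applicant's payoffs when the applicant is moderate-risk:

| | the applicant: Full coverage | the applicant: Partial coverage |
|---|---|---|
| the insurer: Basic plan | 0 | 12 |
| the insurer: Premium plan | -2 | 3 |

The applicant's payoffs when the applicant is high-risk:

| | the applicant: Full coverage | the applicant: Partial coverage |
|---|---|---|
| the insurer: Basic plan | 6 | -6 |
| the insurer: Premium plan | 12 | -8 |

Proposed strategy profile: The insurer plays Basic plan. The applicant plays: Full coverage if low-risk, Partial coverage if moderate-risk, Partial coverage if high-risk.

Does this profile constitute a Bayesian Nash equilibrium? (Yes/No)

No

The insurer plays Basic plan: E[Basic plan] = 0.4·(11) + 0.15·(13) + 0.45·(13) = 12.2; E[Premium plan] = 5.6. Best-responding. ✓
The applicant (risk level low-risk), facing Basic plan: Full coverage gives 11, Partial coverage gives -8. Proposed Full coverage is best. ✓
The applicant (risk level moderate-risk), facing Basic plan: Full coverage gives 0, Partial coverage gives 12. Proposed Partial coverage is best. ✓
The applicant (risk level high-risk), facing Basic plan: Full coverage gives 6, Partial coverage gives -6. Proposed Partial coverage is not best — profitable deviation exists. ✗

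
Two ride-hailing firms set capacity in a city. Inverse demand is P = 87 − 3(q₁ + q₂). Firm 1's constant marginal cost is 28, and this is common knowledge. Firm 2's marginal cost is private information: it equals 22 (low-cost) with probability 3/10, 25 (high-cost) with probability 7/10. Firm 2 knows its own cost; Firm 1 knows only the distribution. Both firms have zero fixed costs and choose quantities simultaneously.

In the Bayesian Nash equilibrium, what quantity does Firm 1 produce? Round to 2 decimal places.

6.12

Type-c best response for Firm 2: q₂(c) = (87 − c)/6 − q₁/2.
Firm 1 maximizes expected profit; its first-order condition is 87 − 6q₁ − 3E[q₂] − 28 = 0.
Substituting E[q₂] and solving: E[c₂] = 24.1, so q₁ = (87 − 2·28 + 24.1)/9 = 6.12222.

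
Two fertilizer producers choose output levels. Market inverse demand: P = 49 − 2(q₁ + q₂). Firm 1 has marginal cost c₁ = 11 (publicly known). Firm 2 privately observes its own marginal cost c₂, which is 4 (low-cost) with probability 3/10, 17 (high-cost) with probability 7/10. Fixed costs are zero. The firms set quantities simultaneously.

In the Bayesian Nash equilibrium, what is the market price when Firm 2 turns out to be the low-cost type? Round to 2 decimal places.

Each type of Firm 2 best-responds to q₁; Firm 1 best-responds to the expected q₂ over Firm 2's types.
Firm 2 with cost c maximizes (49 − 2(q₁+q₂) − c)·q₂, giving q₂(c) = (49 − c − 2q₁)/4.
E[c₂] = 3/10·4 + 7/10·17 = 13.1
Firm 1's FOC against E[q₂] yields q₁ = (49 − 2·11 + E[c₂])/6 = (49 − 22 + 13.1)/6 = 6.68333.
q₂(low-cost) = 7.90833, so P = 49 − 2·(6.68333 + 7.90833) = 19.8167.

19.82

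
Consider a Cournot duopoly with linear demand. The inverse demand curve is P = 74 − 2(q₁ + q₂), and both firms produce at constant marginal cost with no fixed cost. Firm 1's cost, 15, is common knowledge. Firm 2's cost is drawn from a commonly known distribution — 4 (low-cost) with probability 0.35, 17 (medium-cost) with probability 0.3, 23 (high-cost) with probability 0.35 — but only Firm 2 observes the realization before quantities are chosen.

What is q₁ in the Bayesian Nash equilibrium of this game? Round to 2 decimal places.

9.76

Firm 2 with cost c maximizes (74 − 2(q₁+q₂) − c)·q₂, giving q₂(c) = (74 − c − 2q₁)/4.
E[c₂] = 0.35·4 + 0.3·17 + 0.35·23 = 14.55
Firm 1's FOC against E[q₂] yields q₁ = (74 − 2·15 + E[c₂])/6 = (74 − 30 + 14.55)/6 = 9.75833.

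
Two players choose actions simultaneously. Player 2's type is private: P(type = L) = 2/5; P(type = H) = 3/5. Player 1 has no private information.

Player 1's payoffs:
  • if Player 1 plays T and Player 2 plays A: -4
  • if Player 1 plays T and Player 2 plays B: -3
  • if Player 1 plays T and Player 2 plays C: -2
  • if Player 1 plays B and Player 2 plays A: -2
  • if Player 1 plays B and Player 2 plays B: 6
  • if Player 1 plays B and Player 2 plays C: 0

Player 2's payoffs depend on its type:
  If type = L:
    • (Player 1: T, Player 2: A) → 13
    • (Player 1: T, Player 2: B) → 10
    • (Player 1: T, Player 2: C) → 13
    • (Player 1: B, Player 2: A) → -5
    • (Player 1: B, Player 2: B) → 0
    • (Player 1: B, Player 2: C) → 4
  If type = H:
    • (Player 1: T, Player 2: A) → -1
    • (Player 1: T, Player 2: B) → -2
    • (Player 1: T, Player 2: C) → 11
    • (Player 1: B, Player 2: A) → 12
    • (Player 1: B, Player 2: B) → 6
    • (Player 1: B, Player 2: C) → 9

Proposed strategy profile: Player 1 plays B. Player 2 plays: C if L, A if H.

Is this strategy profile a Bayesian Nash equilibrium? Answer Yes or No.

A profile is a BNE iff every type of every player is best-responding given beliefs about the other side.
Player 1 plays B: E[B] = 2/5·(0) + 3/5·(-2) = -6/5; E[T] = -16/5. Best-responding. ✓
Player 2 (type L), facing B: A gives -5, B gives 0, C gives 4. Proposed C is best. ✓
Player 2 (type H), facing B: A gives 12, B gives 6, C gives 9. Proposed A is best. ✓

Yes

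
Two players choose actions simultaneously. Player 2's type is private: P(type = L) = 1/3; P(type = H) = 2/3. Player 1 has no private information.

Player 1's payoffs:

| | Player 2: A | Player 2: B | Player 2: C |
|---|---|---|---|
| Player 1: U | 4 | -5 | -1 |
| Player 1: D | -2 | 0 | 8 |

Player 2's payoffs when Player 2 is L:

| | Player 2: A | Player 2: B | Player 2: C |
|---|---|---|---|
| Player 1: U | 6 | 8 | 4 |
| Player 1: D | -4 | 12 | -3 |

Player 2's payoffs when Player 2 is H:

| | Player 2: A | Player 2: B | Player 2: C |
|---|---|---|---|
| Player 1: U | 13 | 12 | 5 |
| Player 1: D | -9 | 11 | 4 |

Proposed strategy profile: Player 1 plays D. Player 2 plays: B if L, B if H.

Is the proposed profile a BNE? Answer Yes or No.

Player 1 plays D: E[D] = 1/3·(0) + 2/3·(0) = 0; E[U] = -5. Best-responding. ✓
Player 2 (type L), facing D: A gives -4, B gives 12, C gives -3. Proposed B is best. ✓
Player 2 (type H), facing D: A gives -9, B gives 11, C gives 4. Proposed B is best. ✓

Yes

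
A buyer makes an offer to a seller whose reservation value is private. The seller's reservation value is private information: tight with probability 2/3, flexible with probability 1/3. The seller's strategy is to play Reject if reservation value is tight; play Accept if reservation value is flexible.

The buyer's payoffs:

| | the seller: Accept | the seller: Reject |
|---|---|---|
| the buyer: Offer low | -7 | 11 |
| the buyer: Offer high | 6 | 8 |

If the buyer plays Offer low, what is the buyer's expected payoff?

5

Take the expectation over the seller's reservation value, weighting each type's action by its prior probability.
E[Offer low] = 2/3·11 + 1/3·(-7) = 22/3 + (-7/3) = 5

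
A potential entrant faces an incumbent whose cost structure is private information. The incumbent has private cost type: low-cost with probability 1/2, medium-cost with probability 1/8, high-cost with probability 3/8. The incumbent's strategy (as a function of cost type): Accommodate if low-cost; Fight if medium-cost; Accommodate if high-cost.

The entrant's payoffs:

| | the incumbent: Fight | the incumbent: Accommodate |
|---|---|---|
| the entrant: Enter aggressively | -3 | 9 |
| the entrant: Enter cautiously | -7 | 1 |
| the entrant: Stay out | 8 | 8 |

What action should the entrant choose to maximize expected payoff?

Stay out

Compute the entrant's expected payoff for each action, taking the expectation over the incumbent's type.
E[Enter aggressively] = 1/2·(9) + 1/8·(-3) + 3/8·(9) = 15/2
E[Enter cautiously] = 1/2·(1) + 1/8·(-7) + 3/8·(1) = 0
E[Stay out] = 1/2·(8) + 1/8·(8) + 3/8·(8) = 8
Best response: Stay out (8 is the largest).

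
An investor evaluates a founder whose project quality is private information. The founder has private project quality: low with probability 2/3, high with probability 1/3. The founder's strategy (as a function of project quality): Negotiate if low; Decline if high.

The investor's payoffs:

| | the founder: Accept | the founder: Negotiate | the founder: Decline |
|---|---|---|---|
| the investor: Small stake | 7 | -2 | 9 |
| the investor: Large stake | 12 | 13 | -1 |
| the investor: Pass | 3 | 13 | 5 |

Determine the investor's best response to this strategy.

Pass

E[Small stake] = 2/3·(-2) + 1/3·(9) = 5/3
E[Large stake] = 2/3·(13) + 1/3·(-1) = 25/3
E[Pass] = 2/3·(13) + 1/3·(5) = 31/3
Best response: Pass (31/3 is the largest).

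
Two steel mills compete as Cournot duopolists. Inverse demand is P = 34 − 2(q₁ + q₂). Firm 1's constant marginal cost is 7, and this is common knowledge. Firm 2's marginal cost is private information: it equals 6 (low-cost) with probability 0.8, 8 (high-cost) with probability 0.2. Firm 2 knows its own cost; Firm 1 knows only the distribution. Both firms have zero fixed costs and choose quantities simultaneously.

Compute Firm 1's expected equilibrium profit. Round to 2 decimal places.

Firm 2 with cost c maximizes (34 − 2(q₁+q₂) − c)·q₂, giving q₂(c) = (34 − c − 2q₁)/4.
E[c₂] = 0.8·6 + 0.2·8 = 6.4
Firm 1's FOC against E[q₂] yields q₁ = (34 − 2·7 + E[c₂])/6 = (34 − 14 + 6.4)/6 = 4.4.
E[P] = 34 − 2·(q₁ + E[q₂]) = 15.8; Firm 1's expected profit = (E[P] − 7)·q₁ = (15.8 − 7)·4.4 = 38.72.

38.72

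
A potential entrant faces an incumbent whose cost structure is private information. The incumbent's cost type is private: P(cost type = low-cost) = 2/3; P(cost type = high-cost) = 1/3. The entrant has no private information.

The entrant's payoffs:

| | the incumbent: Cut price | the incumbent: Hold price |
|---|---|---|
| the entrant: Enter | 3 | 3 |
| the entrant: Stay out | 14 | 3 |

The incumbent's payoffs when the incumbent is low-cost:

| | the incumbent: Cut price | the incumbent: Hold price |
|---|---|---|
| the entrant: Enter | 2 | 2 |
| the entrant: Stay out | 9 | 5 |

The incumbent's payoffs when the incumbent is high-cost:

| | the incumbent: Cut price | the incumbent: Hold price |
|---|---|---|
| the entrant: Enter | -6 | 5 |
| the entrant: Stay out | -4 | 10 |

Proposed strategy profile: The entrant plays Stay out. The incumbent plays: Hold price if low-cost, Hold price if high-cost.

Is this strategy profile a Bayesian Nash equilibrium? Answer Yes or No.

No

The entrant plays Stay out: E[Stay out] = 2/3·(3) + 1/3·(3) = 3; E[Enter] = 3. Best-responding. ✓
The incumbent (cost type low-cost), facing Stay out: Cut price gives 9, Hold price gives 5. Proposed Hold price is not best — profitable deviation exists. ✗
The incumbent (cost type high-cost), facing Stay out: Cut price gives -4, Hold price gives 10. Proposed Hold price is best. ✓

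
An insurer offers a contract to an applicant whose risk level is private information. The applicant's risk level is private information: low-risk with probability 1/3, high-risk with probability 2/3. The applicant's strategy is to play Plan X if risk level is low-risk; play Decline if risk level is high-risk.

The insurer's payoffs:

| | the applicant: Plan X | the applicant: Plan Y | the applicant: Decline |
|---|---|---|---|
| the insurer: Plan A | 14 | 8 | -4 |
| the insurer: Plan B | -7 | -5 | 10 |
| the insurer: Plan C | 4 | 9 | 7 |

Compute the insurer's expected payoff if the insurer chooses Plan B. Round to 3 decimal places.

E[Plan B] = 1/3·(-7) + 2/3·10 = (-7/3) + 20/3 = 13/3

4.333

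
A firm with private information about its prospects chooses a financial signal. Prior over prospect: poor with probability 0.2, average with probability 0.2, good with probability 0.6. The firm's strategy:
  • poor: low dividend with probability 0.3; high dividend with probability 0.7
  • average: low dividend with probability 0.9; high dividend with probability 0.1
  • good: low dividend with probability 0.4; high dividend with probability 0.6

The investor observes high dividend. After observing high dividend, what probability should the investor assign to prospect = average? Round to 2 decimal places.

P(high dividend) = 0.2·0.7 + 0.2·0.1 + 0.6·0.6 = 0.52
P(average | high dividend) = (0.2·0.1) / 0.52 = 0.02 / 0.52 = 0.0384615

0.04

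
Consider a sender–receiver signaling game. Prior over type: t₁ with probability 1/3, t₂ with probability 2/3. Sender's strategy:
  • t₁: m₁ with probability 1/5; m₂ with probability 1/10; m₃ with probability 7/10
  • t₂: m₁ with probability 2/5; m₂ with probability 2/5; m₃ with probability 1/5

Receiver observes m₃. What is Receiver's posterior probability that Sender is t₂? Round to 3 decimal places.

P(m₃) = (1/3)·(7/10) + (2/3)·(1/5) = 11/30
P(t₂ | m₃) = ((2/3)·(1/5)) / (11/30) = (2/15) / (11/30) = 4/11

0.364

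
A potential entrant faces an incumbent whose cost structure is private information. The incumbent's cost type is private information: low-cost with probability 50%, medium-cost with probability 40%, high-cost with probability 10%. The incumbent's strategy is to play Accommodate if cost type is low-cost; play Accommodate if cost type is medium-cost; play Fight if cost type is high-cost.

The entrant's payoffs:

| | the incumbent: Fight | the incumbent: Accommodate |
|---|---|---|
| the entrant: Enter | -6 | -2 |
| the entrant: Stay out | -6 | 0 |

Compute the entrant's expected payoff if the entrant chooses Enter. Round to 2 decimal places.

-2.40

Take the expectation over the incumbent's cost type, weighting each type's action by its prior probability.
E[Enter] = 0.5·(-2) + 0.4·(-2) + 0.1·(-6) = (-1) + (-0.8) + (-0.6) = -2.4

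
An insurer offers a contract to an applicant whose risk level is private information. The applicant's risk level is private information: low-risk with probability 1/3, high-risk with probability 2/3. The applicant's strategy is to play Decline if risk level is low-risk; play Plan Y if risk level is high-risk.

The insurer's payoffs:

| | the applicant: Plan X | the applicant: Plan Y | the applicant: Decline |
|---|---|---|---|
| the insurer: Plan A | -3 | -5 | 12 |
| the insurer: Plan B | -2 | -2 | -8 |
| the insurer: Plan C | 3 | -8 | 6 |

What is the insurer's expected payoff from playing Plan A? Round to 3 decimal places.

Take the expectation over the applicant's risk level, weighting each type's action by its prior probability.
E[Plan A] = 1/3·12 + 2/3·(-5) = 4 + (-10/3) = 2/3

0.667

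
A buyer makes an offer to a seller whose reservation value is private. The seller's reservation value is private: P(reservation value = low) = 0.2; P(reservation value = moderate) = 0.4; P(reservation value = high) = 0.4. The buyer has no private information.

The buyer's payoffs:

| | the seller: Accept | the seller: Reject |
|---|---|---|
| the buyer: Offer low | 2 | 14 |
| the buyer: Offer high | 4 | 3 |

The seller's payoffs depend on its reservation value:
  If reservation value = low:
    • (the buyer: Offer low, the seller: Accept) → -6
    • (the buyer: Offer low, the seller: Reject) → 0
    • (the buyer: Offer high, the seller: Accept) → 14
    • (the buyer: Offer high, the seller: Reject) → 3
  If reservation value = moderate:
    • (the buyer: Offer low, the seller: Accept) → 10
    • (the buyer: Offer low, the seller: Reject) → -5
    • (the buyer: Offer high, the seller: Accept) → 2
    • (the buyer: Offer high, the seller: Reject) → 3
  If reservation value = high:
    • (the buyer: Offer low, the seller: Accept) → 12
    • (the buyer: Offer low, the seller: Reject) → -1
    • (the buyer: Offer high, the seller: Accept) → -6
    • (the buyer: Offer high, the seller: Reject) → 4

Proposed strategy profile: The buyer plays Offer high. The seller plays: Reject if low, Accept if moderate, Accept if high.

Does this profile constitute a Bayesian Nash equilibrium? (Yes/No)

No

The buyer plays Offer high: E[Offer high] = 0.2·(3) + 0.4·(4) + 0.4·(4) = 3.8; E[Offer low] = 4.4. Not best-responding. ✗
The seller (reservation value low), facing Offer high: Accept gives 14, Reject gives 3. Proposed Reject is not best — profitable deviation exists. ✗
The seller (reservation value moderate), facing Offer high: Accept gives 2, Reject gives 3. Proposed Accept is not best — profitable deviation exists. ✗
The seller (reservation value high), facing Offer high: Accept gives -6, Reject gives 4. Proposed Accept is not best — profitable deviation exists. ✗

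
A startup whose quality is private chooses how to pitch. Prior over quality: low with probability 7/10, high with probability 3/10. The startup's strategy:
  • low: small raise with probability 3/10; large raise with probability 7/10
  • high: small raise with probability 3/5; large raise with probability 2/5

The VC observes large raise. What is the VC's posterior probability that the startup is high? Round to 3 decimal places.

P(large raise) = (7/10)·(7/10) + (3/10)·(2/5) = 61/100
P(high | large raise) = ((3/10)·(2/5)) / (61/100) = (3/25) / (61/100) = 12/61

0.197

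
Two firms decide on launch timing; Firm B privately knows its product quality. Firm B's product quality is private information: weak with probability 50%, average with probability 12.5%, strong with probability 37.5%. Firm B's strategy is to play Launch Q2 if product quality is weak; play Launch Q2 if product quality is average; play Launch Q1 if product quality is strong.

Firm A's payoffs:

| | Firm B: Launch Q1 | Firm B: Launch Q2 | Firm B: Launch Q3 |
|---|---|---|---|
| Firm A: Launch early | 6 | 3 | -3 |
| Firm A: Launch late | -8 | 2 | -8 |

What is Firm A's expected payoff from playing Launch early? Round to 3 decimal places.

4.125

E[Launch early] = 0.5·3 + 0.125·3 + 0.375·6 = 1.5 + 0.375 + 2.25 = 4.125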